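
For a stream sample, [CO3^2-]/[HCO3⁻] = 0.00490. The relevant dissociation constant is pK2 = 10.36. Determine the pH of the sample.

From K2 = [H⁺][CO3^2-]/[HCO3⁻]:  pH = pK2 + log₁₀([CO3^2-]/[HCO3⁻])
log₁₀(0.00490) = -2.310
pH = 10.36 + (-2.310) = 8.05

pH = 8.05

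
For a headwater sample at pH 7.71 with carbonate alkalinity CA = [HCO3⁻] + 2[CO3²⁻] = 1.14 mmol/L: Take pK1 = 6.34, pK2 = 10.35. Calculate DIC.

CA = [HCO3⁻] + 2[CO3²⁻] = (α₁ + 2α₂)·DIC
At pH 7.71: [H⁺]/K1 = 10^-1.37 = 0.042658, K2/[H⁺] = 10^-2.64 = 0.0022909
α₁ = 1/(1 + 0.042658 + 0.0022909) = 1/1.0449 = 0.9570; α₂ = α₁·K2/[H⁺] = 0.002192
α₁ + 2α₂ = 0.9614
DIC = CA / (α₁ + 2α₂) = 1.14 / 0.9614 = 1.19 mmol/L

DIC = 1.19 mmol/L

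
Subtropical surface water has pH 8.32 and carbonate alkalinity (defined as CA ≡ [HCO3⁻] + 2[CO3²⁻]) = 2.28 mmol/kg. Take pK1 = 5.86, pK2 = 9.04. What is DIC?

DIC = 1.97 mmol/kg

CA = [HCO3⁻] + 2[CO3²⁻] = (α₁ + 2α₂)·DIC
At pH 8.32: [H⁺]/K1 = 10^-2.46 = 0.0034674, K2/[H⁺] = 10^-0.72 = 0.19055
α₁ = 1/(1 + 0.0034674 + 0.19055) = 1/1.1940 = 0.8375; α₂ = α₁·K2/[H⁺] = 0.1596
α₁ + 2α₂ = 1.1567
DIC = CA / (α₁ + 2α₂) = 2.28 / 1.1567 = 1.97 mmol/kg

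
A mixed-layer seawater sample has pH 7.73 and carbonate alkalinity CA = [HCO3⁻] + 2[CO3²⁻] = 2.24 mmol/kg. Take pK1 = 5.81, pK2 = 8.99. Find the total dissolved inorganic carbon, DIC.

DIC = 2.15 mmol/kg

CA = [HCO3⁻] + 2[CO3²⁻] = (α₁ + 2α₂)·DIC
At pH 7.73: [H⁺]/K1 = 10^-1.92 = 0.012023, K2/[H⁺] = 10^-1.26 = 0.054954
α₁ = 1/(1 + 0.012023 + 0.054954) = 1/1.0670 = 0.9372; α₂ = α₁·K2/[H⁺] = 0.05150
α₁ + 2α₂ = 1.0402
DIC = CA / (α₁ + 2α₂) = 2.24 / 1.0402 = 2.15 mmol/kg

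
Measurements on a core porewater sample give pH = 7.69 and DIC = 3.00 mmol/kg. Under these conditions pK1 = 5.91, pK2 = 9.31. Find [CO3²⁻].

α₂ = 1 / (1 + [H⁺]/K2 + [H⁺]²/(K1K2)) = 1 / (1 + 10^+1.62 + 10^-0.16)
   = 1 / (1 + 41.687 + 0.69183) = 1/43.379 = 0.02305
[CO3²⁻] = α₂ × DIC = 0.02305 × 3.00 = 0.0692 mmol/kg

[CO3²⁻] = 0.0692 mmol/kg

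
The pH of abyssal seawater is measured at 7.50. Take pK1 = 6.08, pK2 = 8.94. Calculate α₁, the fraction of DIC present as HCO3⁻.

α₁ = 0.931

α₁ = 1 / (1 + [H⁺]/K1 + K2/[H⁺]) = 1 / (1 + 10^-1.42 + 10^-1.44)
   = 1 / (1 + 0.038019 + 0.036308) = 1/1.0743 = 0.9308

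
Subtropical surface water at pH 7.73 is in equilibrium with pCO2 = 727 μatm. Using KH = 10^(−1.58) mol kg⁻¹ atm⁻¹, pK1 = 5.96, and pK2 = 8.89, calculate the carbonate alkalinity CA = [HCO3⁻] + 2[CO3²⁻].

CA = 1.28 mmol/kg

[CO2*] = KH · pCO2 = 10^(−1.58) × 727×10^-6 = 1.912×10^-5 mol/kg
α₀ = 1/(1 + K1/[H⁺] + K1K2/[H⁺]²) = 1/(1 + 10^+1.77 + 10^+0.61) = 0.01564
DIC = [CO2*]/α₀ = 1.912×10^-5 / 0.01564 = 1.223 mmol/kg
CA = (α₁ + 2α₂)·DIC = (0.9207 + 2×0.06369) × 1.223 = 1.28 mmol/kg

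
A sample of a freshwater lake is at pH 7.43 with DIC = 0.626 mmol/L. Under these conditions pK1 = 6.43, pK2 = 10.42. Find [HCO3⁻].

α₁ = 1 / (1 + [H⁺]/K1 + K2/[H⁺]) = 1 / (1 + 10^-1.00 + 10^-2.99)
   = 1 / (1 + 0.10000 + 0.0010233) = 1/1.1010 = 0.9082
[HCO3⁻] = α₁ × DIC = 0.9082 × 0.626 = 0.569 mmol/L

[HCO3⁻] = 0.569 mmol/L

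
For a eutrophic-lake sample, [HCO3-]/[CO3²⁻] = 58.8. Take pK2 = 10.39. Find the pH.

From K2 = [H⁺][CO3²⁻]/[HCO3-]:  pH = pK2 − log₁₀([HCO3-]/[CO3²⁻])
log₁₀(58.8) = +1.769
pH = 10.39 − (+1.769) = 8.62

pH = 8.62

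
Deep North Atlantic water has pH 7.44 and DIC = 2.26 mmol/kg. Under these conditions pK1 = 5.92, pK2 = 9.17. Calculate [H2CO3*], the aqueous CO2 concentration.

α₀ = 1 / (1 + K1/[H⁺] + K1K2/[H⁺]²) = 1 / (1 + 10^+1.52 + 10^-0.21)
   = 1 / (1 + 33.113 + 0.61660) = 1/34.730 = 0.02879
[CO2*] = α₀ × DIC = 0.02879 × 2.26 = 0.0651 mmol/kg

[CO2*] = 0.0651 mmol/kg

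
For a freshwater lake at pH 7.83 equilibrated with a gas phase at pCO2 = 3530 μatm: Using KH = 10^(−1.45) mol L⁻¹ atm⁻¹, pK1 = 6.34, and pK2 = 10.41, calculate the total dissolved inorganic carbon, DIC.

[CO2*] = KH · pCO2 = 10^(−1.45) × 3530×10^-6 = 1.252×10^-4 mol/L
α₀ = 1/(1 + K1/[H⁺] + K1K2/[H⁺]²) = 1/(1 + 10^+1.49 + 10^-1.09) = 0.03127
DIC = [CO2*]/α₀ = 1.252×10^-4 / 0.03127 = 4.01 mmol/L

DIC = 4.01 mmol/L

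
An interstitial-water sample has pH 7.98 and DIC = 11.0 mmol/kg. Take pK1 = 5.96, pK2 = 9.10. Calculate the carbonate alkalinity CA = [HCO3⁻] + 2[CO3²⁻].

CA = 11.7 mmol/kg

CA = [HCO3⁻] + 2[CO3²⁻] = (α₁ + 2α₂)·DIC
At pH 7.98: [H⁺]/K1 = 10^-2.02 = 0.0095499, K2/[H⁺] = 10^-1.12 = 0.075858
α₁ = 1/(1 + 0.0095499 + 0.075858) = 1/1.0854 = 0.9213; α₂ = α₁·K2/[H⁺] = 0.06989
α₁ + 2α₂ = 1.0611
CA = 1.0611 × 11.0 = 11.7 mmol/kg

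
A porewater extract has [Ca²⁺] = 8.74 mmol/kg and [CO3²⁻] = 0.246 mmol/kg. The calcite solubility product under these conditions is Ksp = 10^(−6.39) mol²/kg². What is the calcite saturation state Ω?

Ω = 5.28

Ksp = 10^(−6.39) = 4.074×10^-7
Ω = [Ca²⁺][CO3²⁻]/Ksp = (8.74×10^-3)(0.246×10^-3) / 4.074×10^-7 = 5.28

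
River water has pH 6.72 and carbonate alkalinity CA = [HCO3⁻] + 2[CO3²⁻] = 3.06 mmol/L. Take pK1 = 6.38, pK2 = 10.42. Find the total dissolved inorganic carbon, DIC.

DIC = 4.46 mmol/L

CA = [HCO3⁻] + 2[CO3²⁻] = (α₁ + 2α₂)·DIC
At pH 6.72: [H⁺]/K1 = 10^-0.34 = 0.45709, K2/[H⁺] = 10^-3.70 = 0.00019953
α₁ = 1/(1 + 0.45709 + 0.00019953) = 1/1.4573 = 0.6862; α₂ = α₁·K2/[H⁺] = 0.0001369
α₁ + 2α₂ = 0.6865
DIC = CA / (α₁ + 2α₂) = 3.06 / 0.6865 = 4.46 mmol/L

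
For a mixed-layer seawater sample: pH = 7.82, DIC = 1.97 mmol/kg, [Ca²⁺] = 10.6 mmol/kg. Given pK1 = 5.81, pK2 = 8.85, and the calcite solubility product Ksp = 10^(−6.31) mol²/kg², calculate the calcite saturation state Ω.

Ω = 3.61

α₂ = 1 / (1 + [H⁺]/K2 + [H⁺]²/(K1K2)) = 1 / (1 + 10^+1.03 + 10^-0.98)
   = 1 / (1 + 10.715 + 0.10471) = 1/11.820 = 0.08460
[CO3²⁻] = α₂ × DIC = 0.08460 × 1.97 = 0.1667 mmol/kg
Ksp = 10^(−6.31) = 4.898×10^-7
Ω = [Ca²⁺][CO3²⁻]/Ksp = (10.6×10^-3)(1.667×10^-4) / 4.898×10^-7 = 3.61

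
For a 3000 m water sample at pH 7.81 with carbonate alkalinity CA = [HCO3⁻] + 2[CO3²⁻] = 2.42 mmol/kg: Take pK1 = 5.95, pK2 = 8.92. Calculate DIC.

CA = [HCO3⁻] + 2[CO3²⁻] = (α₁ + 2α₂)·DIC
At pH 7.81: [H⁺]/K1 = 10^-1.86 = 0.013804, K2/[H⁺] = 10^-1.11 = 0.077625
α₁ = 1/(1 + 0.013804 + 0.077625) = 1/1.0914 = 0.9162; α₂ = α₁·K2/[H⁺] = 0.07112
α₁ + 2α₂ = 1.0585
DIC = CA / (α₁ + 2α₂) = 2.42 / 1.0585 = 2.29 mmol/kg

DIC = 2.29 mmol/kg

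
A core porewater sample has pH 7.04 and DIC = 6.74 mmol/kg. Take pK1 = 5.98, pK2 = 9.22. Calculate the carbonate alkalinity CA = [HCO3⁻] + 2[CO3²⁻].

CA = 6.24 mmol/kg

CA = [HCO3⁻] + 2[CO3²⁻] = (α₁ + 2α₂)·DIC
At pH 7.04: [H⁺]/K1 = 10^-1.06 = 0.087096, K2/[H⁺] = 10^-2.18 = 0.0066069
α₁ = 1/(1 + 0.087096 + 0.0066069) = 1/1.0937 = 0.9143; α₂ = α₁·K2/[H⁺] = 0.006041
α₁ + 2α₂ = 0.9264
CA = 0.9264 × 6.74 = 6.24 mmol/kg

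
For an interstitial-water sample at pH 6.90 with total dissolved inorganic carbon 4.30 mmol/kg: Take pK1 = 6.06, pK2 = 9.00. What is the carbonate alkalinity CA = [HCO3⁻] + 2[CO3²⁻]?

CA = [HCO3⁻] + 2[CO3²⁻] = (α₁ + 2α₂)·DIC
At pH 6.90: [H⁺]/K1 = 10^-0.84 = 0.14454, K2/[H⁺] = 10^-2.10 = 0.0079433
α₁ = 1/(1 + 0.14454 + 0.0079433) = 1/1.1525 = 0.8677; α₂ = α₁·K2/[H⁺] = 0.006892
α₁ + 2α₂ = 0.8815
CA = 0.8815 × 4.30 = 3.79 mmol/kg

CA = 3.79 mmol/kg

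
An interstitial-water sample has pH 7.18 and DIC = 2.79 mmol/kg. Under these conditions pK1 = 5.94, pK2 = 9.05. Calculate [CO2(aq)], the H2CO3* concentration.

α₀ = 1 / (1 + K1/[H⁺] + K1K2/[H⁺]²) = 1 / (1 + 10^+1.24 + 10^-0.63)
   = 1 / (1 + 17.378 + 0.23442) = 1/18.612 = 0.05373
[CO2*] = α₀ × DIC = 0.05373 × 2.79 = 0.150 mmol/kg

[CO2*] = 0.150 mmol/kg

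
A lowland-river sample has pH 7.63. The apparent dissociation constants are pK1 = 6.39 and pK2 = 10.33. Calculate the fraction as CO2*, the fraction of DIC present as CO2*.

α₀ = 1 / (1 + K1/[H⁺] + K1K2/[H⁺]²) = 1 / (1 + 10^+1.24 + 10^-1.46)
   = 1 / (1 + 17.378 + 0.034674) = 1/18.413 = 0.05431

α₀ = 0.0543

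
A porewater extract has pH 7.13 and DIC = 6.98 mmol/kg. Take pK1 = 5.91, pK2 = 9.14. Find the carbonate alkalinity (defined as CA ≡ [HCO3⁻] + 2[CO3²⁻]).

CA = [HCO3⁻] + 2[CO3²⁻] = (α₁ + 2α₂)·DIC
At pH 7.13: [H⁺]/K1 = 10^-1.22 = 0.060256, K2/[H⁺] = 10^-2.01 = 0.0097724
α₁ = 1/(1 + 0.060256 + 0.0097724) = 1/1.0700 = 0.9346; α₂ = α₁·K2/[H⁺] = 0.009133
α₁ + 2α₂ = 0.9528
CA = 0.9528 × 6.98 = 6.65 mmol/kg

CA = 6.65 mmol/kg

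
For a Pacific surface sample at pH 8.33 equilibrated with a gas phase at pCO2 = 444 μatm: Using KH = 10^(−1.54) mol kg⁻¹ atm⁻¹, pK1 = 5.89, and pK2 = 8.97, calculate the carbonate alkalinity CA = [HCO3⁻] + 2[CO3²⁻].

CA = 5.14 mmol/kg

[CO2*] = KH · pCO2 = 10^(−1.54) × 444×10^-6 = 1.281×10^-5 mol/kg
α₀ = 1/(1 + K1/[H⁺] + K1K2/[H⁺]²) = 1/(1 + 10^+2.44 + 10^+1.80) = 0.002945
DIC = [CO2*]/α₀ = 1.281×10^-5 / 0.002945 = 4.348 mmol/kg
CA = (α₁ + 2α₂)·DIC = (0.8112 + 2×0.1858) × 4.348 = 5.14 mmol/kg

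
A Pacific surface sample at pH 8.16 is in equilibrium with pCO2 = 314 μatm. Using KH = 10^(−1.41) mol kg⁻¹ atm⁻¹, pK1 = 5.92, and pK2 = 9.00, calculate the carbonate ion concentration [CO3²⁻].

[CO3²⁻] = 0.307 mmol/kg

[CO2*] = KH · pCO2 = 10^(−1.41) × 314×10^-6 = 1.222×10^-5 mol/kg
α₀ = 1/(1 + K1/[H⁺] + K1K2/[H⁺]²) = 1/(1 + 10^+2.24 + 10^+1.40) = 0.005003
DIC = [CO2*]/α₀ = 1.222×10^-5 / 0.005003 = 2.442 mmol/kg
[CO3²⁻] = α₂·DIC; α₂ = 0.1257, so [CO3²⁻] = 0.1257 × 2.442 = 0.307 mmol/kg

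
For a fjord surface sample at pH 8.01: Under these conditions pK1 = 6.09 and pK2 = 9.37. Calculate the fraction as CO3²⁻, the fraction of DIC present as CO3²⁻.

α₂ = 1 / (1 + [H⁺]/K2 + [H⁺]²/(K1K2)) = 1 / (1 + 10^+1.36 + 10^-0.56)
   = 1 / (1 + 22.909 + 0.27542) = 1/24.184 = 0.04135

α₂ = 0.0413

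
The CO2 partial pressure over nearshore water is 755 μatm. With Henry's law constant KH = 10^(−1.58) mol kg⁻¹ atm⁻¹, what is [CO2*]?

KH = 10^(−1.58) = 2.630×10^-2 mol kg⁻¹ atm⁻¹
[CO2*] = KH · pCO2 = 2.630×10^-2 × 755×10^-6 atm = 1.99×10^-5 mol/kg

[CO2*] = 19.9 μmol/kg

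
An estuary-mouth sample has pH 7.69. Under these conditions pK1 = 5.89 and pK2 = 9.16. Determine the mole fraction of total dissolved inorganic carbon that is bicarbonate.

α₁ = 1 / (1 + [H⁺]/K1 + K2/[H⁺]) = 1 / (1 + 10^-1.80 + 10^-1.47)
   = 1 / (1 + 0.015849 + 0.033884) = 1/1.0497 = 0.9526

α₁ = 0.953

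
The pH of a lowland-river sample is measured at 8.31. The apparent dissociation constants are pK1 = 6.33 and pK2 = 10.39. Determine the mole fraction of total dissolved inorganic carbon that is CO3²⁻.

α₂ = 1 / (1 + [H⁺]/K2 + [H⁺]²/(K1K2)) = 1 / (1 + 10^+2.08 + 10^+0.10)
   = 1 / (1 + 120.23 + 1.2589) = 1/122.49 = 0.008164

α₂ = 0.00816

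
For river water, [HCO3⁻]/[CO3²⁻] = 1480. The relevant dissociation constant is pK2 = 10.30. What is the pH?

pH = 7.13

From K2 = [H⁺][CO3²⁻]/[HCO3⁻]:  pH = pK2 − log₁₀([HCO3⁻]/[CO3²⁻])
log₁₀(1480) = +3.170
pH = 10.30 − (+3.170) = 7.13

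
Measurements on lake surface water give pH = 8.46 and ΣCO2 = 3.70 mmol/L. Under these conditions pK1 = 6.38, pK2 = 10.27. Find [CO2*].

[CO2*] = 0.0301 mmol/L

α₀ = 1 / (1 + K1/[H⁺] + K1K2/[H⁺]²) = 1 / (1 + 10^+2.08 + 10^+0.27)
   = 1 / (1 + 120.23 + 1.8621) = 1/123.09 = 0.008124
[CO2*] = α₀ × DIC = 0.008124 × 3.70 = 0.0301 mmol/L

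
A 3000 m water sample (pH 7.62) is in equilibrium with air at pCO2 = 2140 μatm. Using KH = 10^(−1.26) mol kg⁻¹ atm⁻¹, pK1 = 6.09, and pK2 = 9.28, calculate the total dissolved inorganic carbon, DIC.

[CO2*] = KH · pCO2 = 10^(−1.26) × 2140×10^-6 = 1.176×10^-4 mol/kg
α₀ = 1/(1 + K1/[H⁺] + K1K2/[H⁺]²) = 1/(1 + 10^+1.53 + 10^-0.13) = 0.02807
DIC = [CO2*]/α₀ = 1.176×10^-4 / 0.02807 = 4.19 mmol/kg

DIC = 4.19 mmol/kg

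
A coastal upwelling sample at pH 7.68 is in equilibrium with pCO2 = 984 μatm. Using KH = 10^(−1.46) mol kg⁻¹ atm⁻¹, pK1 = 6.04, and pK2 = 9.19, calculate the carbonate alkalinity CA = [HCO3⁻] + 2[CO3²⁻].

CA = 1.58 mmol/kg

[CO2*] = KH · pCO2 = 10^(−1.46) × 984×10^-6 = 3.412×10^-5 mol/kg
α₀ = 1/(1 + K1/[H⁺] + K1K2/[H⁺]²) = 1/(1 + 10^+1.64 + 10^+0.13) = 0.02174
DIC = [CO2*]/α₀ = 3.412×10^-5 / 0.02174 = 1.569 mmol/kg
CA = (α₁ + 2α₂)·DIC = (0.9489 + 2×0.02932) × 1.569 = 1.58 mmol/kg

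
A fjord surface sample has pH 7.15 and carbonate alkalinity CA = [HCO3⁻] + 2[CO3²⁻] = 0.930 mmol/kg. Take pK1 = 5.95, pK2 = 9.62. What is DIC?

CA = [HCO3⁻] + 2[CO3²⁻] = (α₁ + 2α₂)·DIC
At pH 7.15: [H⁺]/K1 = 10^-1.20 = 0.063096, K2/[H⁺] = 10^-2.47 = 0.0033884
α₁ = 1/(1 + 0.063096 + 0.0033884) = 1/1.0665 = 0.9377; α₂ = α₁·K2/[H⁺] = 0.003177
α₁ + 2α₂ = 0.9440
DIC = CA / (α₁ + 2α₂) = 0.930 / 0.9440 = 0.985 mmol/kg

DIC = 0.985 mmol/kg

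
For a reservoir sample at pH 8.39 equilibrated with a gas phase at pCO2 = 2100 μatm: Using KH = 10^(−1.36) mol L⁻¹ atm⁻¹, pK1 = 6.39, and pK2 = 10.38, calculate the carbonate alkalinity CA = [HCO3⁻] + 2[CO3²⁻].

[CO2*] = KH · pCO2 = 10^(−1.36) × 2100×10^-6 = 9.167×10^-5 mol/L
α₀ = 1/(1 + K1/[H⁺] + K1K2/[H⁺]²) = 1/(1 + 10^+2.00 + 10^+0.01) = 0.009802
DIC = [CO2*]/α₀ = 9.167×10^-5 / 0.009802 = 9.352 mmol/L
CA = (α₁ + 2α₂)·DIC = (0.9802 + 2×0.01003) × 9.352 = 9.35 mmol/L

CA = 9.35 mmol/L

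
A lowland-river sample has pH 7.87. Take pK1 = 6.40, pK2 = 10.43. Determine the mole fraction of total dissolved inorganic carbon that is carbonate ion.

α₂ = 1 / (1 + [H⁺]/K2 + [H⁺]²/(K1K2)) = 1 / (1 + 10^+2.56 + 10^+1.09)
   = 1 / (1 + 363.08 + 12.303) = 1/376.38 = 0.002657

α₂ = 0.00266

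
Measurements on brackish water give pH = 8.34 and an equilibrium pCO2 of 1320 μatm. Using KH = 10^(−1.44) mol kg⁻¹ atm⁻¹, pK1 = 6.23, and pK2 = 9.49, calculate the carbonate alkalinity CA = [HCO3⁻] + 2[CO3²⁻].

CA = 7.05 mmol/kg

[CO2*] = KH · pCO2 = 10^(−1.44) × 1320×10^-6 = 4.793×10^-5 mol/kg
α₀ = 1/(1 + K1/[H⁺] + K1K2/[H⁺]²) = 1/(1 + 10^+2.11 + 10^+0.96) = 0.007197
DIC = [CO2*]/α₀ = 4.793×10^-5 / 0.007197 = 6.659 mmol/kg
CA = (α₁ + 2α₂)·DIC = (0.9272 + 2×0.06564) × 6.659 = 7.05 mmol/kg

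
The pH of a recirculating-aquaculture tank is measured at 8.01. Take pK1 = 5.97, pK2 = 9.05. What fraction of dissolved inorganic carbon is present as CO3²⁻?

α₂ = 1 / (1 + [H⁺]/K2 + [H⁺]²/(K1K2)) = 1 / (1 + 10^+1.04 + 10^-1.00)
   = 1 / (1 + 10.965 + 0.10000) = 1/12.065 = 0.08289

α₂ = 0.0829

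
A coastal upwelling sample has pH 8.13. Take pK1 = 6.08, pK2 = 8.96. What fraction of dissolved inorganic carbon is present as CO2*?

α₀ = 1 / (1 + K1/[H⁺] + K1K2/[H⁺]²) = 1 / (1 + 10^+2.05 + 10^+1.22)
   = 1 / (1 + 112.20 + 16.596) = 1/129.80 = 0.007704

α₀ = 0.00770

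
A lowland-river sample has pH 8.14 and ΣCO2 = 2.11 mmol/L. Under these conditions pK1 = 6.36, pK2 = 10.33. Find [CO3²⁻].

α₂ = 1 / (1 + [H⁺]/K2 + [H⁺]²/(K1K2)) = 1 / (1 + 10^+2.19 + 10^+0.41)
   = 1 / (1 + 154.88 + 2.5704) = 1/158.45 = 0.006311
[CO3²⁻] = α₂ × DIC = 0.006311 × 2.11 = 0.0133 mmol/L = 13.3 μmol/L

[CO3²⁻] = 13.3 μmol/L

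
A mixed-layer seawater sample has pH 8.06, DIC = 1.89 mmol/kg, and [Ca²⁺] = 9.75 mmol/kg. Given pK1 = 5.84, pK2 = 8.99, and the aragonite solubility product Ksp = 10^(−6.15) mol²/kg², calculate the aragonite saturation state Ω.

Ω = 2.72

α₂ = 1 / (1 + [H⁺]/K2 + [H⁺]²/(K1K2)) = 1 / (1 + 10^+0.93 + 10^-1.29)
   = 1 / (1 + 8.5114 + 0.051286) = 1/9.5627 = 0.1046
[CO3²⁻] = α₂ × DIC = 0.1046 × 1.89 = 0.1976 mmol/kg
Ksp = 10^(−6.15) = 7.079×10^-7
Ω = [Ca²⁺][CO3²⁻]/Ksp = (9.75×10^-3)(1.976×10^-4) / 7.079×10^-7 = 2.72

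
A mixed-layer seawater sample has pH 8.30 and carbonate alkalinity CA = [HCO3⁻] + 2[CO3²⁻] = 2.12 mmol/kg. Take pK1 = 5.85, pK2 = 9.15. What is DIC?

CA = [HCO3⁻] + 2[CO3²⁻] = (α₁ + 2α₂)·DIC
At pH 8.30: [H⁺]/K1 = 10^-2.45 = 0.0035481, K2/[H⁺] = 10^-0.85 = 0.14125
α₁ = 1/(1 + 0.0035481 + 0.14125) = 1/1.1448 = 0.8735; α₂ = α₁·K2/[H⁺] = 0.1234
α₁ + 2α₂ = 1.1203
DIC = CA / (α₁ + 2α₂) = 2.12 / 1.1203 = 1.89 mmol/kg

DIC = 1.89 mmol/kg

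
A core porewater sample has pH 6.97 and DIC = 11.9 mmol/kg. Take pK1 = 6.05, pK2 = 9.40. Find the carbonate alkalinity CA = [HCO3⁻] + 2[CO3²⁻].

CA = 10.7 mmol/kg

CA = [HCO3⁻] + 2[CO3²⁻] = (α₁ + 2α₂)·DIC
At pH 6.97: [H⁺]/K1 = 10^-0.92 = 0.12023, K2/[H⁺] = 10^-2.43 = 0.0037154
α₁ = 1/(1 + 0.12023 + 0.0037154) = 1/1.1239 = 0.8897; α₂ = α₁·K2/[H⁺] = 0.003306
α₁ + 2α₂ = 0.8963
CA = 0.8963 × 11.9 = 10.7 mmol/kg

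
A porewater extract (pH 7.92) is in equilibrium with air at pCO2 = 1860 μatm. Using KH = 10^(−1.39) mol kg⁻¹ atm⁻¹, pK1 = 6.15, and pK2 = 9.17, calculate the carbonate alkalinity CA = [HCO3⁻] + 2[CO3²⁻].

CA = 4.96 mmol/kg

[CO2*] = KH · pCO2 = 10^(−1.39) × 1860×10^-6 = 7.577×10^-5 mol/kg
α₀ = 1/(1 + K1/[H⁺] + K1K2/[H⁺]²) = 1/(1 + 10^+1.77 + 10^+0.52) = 0.01582
DIC = [CO2*]/α₀ = 7.577×10^-5 / 0.01582 = 4.789 mmol/kg
CA = (α₁ + 2α₂)·DIC = (0.9318 + 2×0.05240) × 4.789 = 4.96 mmol/kg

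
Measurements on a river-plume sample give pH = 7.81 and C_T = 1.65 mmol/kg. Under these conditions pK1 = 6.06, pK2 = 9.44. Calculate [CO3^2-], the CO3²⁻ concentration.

[CO3²⁻] = 0.0371 mmol/kg

α₂ = 1 / (1 + [H⁺]/K2 + [H⁺]²/(K1K2)) = 1 / (1 + 10^+1.63 + 10^-0.12)
   = 1 / (1 + 42.658 + 0.75858) = 1/44.417 = 0.02251
[CO3²⁻] = α₂ × DIC = 0.02251 × 1.65 = 0.0371 mmol/kg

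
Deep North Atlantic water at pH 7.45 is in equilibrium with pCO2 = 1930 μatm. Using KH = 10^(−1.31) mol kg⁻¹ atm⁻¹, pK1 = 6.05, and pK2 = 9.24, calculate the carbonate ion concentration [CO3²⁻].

[CO2*] = KH · pCO2 = 10^(−1.31) × 1930×10^-6 = 9.453×10^-5 mol/kg
α₀ = 1/(1 + K1/[H⁺] + K1K2/[H⁺]²) = 1/(1 + 10^+1.40 + 10^-0.39) = 0.03770
DIC = [CO2*]/α₀ = 9.453×10^-5 / 0.03770 = 2.507 mmol/kg
[CO3²⁻] = α₂·DIC; α₂ = 0.01536, so [CO3²⁻] = 0.01536 × 2.507 = 0.0385 mmol/kg

[CO3²⁻] = 0.0385 mmol/kg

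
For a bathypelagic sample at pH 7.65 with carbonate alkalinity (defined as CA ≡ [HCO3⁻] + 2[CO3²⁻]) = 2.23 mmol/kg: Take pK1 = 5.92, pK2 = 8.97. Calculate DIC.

CA = [HCO3⁻] + 2[CO3²⁻] = (α₁ + 2α₂)·DIC
At pH 7.65: [H⁺]/K1 = 10^-1.73 = 0.018621, K2/[H⁺] = 10^-1.32 = 0.047863
α₁ = 1/(1 + 0.018621 + 0.047863) = 1/1.0665 = 0.9377; α₂ = α₁·K2/[H⁺] = 0.04488
α₁ + 2α₂ = 1.0274
DIC = CA / (α₁ + 2α₂) = 2.23 / 1.0274 = 2.17 mmol/kg

DIC = 2.17 mmol/kg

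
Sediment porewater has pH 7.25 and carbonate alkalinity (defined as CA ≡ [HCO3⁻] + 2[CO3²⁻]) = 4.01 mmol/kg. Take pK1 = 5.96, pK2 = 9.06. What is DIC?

CA = [HCO3⁻] + 2[CO3²⁻] = (α₁ + 2α₂)·DIC
At pH 7.25: [H⁺]/K1 = 10^-1.29 = 0.051286, K2/[H⁺] = 10^-1.81 = 0.015488
α₁ = 1/(1 + 0.051286 + 0.015488) = 1/1.0668 = 0.9374; α₂ = α₁·K2/[H⁺] = 0.01452
α₁ + 2α₂ = 0.9664
DIC = CA / (α₁ + 2α₂) = 4.01 / 0.9664 = 4.15 mmol/kg

DIC = 4.15 mmol/kg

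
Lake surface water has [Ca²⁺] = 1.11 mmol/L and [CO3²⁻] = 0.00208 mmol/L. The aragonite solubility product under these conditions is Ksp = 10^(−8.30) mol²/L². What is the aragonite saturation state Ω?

Ω = 0.461

Ksp = 10^(−8.30) = 5.012×10^-9
Ω = [Ca²⁺][CO3²⁻]/Ksp = (1.11×10^-3)(0.00208×10^-3) / 5.012×10^-9 = 0.461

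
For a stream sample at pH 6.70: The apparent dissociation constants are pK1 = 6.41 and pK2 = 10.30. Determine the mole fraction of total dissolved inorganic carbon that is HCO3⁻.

α₁ = 0.661

α₁ = 1 / (1 + [H⁺]/K1 + K2/[H⁺]) = 1 / (1 + 10^-0.29 + 10^-3.60)
   = 1 / (1 + 0.51286 + 0.00025119) = 1/1.5131 = 0.6609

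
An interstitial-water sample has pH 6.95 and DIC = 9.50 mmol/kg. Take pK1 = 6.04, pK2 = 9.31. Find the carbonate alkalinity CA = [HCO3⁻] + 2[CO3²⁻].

CA = [HCO3⁻] + 2[CO3²⁻] = (α₁ + 2α₂)·DIC
At pH 6.95: [H⁺]/K1 = 10^-0.91 = 0.12303, K2/[H⁺] = 10^-2.36 = 0.0043652
α₁ = 1/(1 + 0.12303 + 0.0043652) = 1/1.1274 = 0.8870; α₂ = α₁·K2/[H⁺] = 0.003872
α₁ + 2α₂ = 0.8947
CA = 0.8947 × 9.50 = 8.50 mmol/kg

CA = 8.50 mmol/kg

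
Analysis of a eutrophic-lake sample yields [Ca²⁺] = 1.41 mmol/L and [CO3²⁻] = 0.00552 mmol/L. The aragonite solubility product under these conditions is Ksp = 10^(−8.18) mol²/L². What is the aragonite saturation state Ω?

Ω = 1.18

Ksp = 10^(−8.18) = 6.607×10^-9
Ω = [Ca²⁺][CO3²⁻]/Ksp = (1.41×10^-3)(0.00552×10^-3) / 6.607×10^-9 = 1.18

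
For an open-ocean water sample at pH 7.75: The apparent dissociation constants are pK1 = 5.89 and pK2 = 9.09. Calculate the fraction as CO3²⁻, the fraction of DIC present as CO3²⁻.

α₂ = 1 / (1 + [H⁺]/K2 + [H⁺]²/(K1K2)) = 1 / (1 + 10^+1.34 + 10^-0.52)
   = 1 / (1 + 21.878 + 0.30200) = 1/23.180 = 0.04314

α₂ = 0.0431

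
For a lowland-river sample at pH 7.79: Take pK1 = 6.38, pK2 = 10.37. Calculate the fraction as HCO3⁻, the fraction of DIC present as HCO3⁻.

α₁ = 0.960

α₁ = 1 / (1 + [H⁺]/K1 + K2/[H⁺]) = 1 / (1 + 10^-1.41 + 10^-2.58)
   = 1 / (1 + 0.038905 + 0.0026303) = 1/1.0415 = 0.9601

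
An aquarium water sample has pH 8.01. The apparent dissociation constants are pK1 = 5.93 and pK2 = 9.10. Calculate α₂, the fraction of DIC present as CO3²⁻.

α₂ = 1 / (1 + [H⁺]/K2 + [H⁺]²/(K1K2)) = 1 / (1 + 10^+1.09 + 10^-0.99)
   = 1 / (1 + 12.303 + 0.10233) = 1/13.405 = 0.07460

α₂ = 0.0746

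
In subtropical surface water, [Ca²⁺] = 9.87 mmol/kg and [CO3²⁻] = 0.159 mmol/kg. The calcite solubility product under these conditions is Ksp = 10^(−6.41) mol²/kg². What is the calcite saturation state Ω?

Ksp = 10^(−6.41) = 3.890×10^-7
Ω = [Ca²⁺][CO3²⁻]/Ksp = (9.87×10^-3)(0.159×10^-3) / 3.890×10^-7 = 4.03

Ω = 4.03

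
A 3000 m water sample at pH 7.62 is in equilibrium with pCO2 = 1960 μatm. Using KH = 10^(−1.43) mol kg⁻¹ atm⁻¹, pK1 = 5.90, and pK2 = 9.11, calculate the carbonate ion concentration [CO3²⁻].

[CO3²⁻] = 0.124 mmol/kg

[CO2*] = KH · pCO2 = 10^(−1.43) × 1960×10^-6 = 7.282×10^-5 mol/kg
α₀ = 1/(1 + K1/[H⁺] + K1K2/[H⁺]²) = 1/(1 + 10^+1.72 + 10^+0.23) = 0.01812
DIC = [CO2*]/α₀ = 7.282×10^-5 / 0.01812 = 4.018 mmol/kg
[CO3²⁻] = α₂·DIC; α₂ = 0.03078, so [CO3²⁻] = 0.03078 × 4.018 = 0.124 mmol/kg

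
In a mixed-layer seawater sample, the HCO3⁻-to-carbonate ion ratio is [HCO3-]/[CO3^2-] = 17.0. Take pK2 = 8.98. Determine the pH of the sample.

pH = 7.75

From K2 = [H⁺][CO3^2-]/[HCO3-]:  pH = pK2 − log₁₀([HCO3-]/[CO3^2-])
log₁₀(17.0) = +1.230
pH = 8.98 − (+1.230) = 7.75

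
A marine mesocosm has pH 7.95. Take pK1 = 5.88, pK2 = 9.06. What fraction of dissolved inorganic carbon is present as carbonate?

α₂ = 1 / (1 + [H⁺]/K2 + [H⁺]²/(K1K2)) = 1 / (1 + 10^+1.11 + 10^-0.96)
   = 1 / (1 + 12.882 + 0.10965) = 1/13.992 = 0.07147

α₂ = 0.0715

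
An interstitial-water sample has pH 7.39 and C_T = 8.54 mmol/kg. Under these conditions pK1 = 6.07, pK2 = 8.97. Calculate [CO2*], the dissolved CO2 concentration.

α₀ = 1 / (1 + K1/[H⁺] + K1K2/[H⁺]²) = 1 / (1 + 10^+1.32 + 10^-0.26)
   = 1 / (1 + 20.893 + 0.54954) = 1/22.443 = 0.04456
[CO2*] = α₀ × DIC = 0.04456 × 8.54 = 0.381 mmol/kg

[CO2*] = 0.381 mmol/kg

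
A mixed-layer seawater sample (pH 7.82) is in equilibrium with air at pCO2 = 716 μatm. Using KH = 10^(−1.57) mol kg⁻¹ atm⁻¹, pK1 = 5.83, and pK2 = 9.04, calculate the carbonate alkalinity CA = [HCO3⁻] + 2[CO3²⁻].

[CO2*] = KH · pCO2 = 10^(−1.57) × 716×10^-6 = 1.927×10^-5 mol/kg
α₀ = 1/(1 + K1/[H⁺] + K1K2/[H⁺]²) = 1/(1 + 10^+1.99 + 10^+0.77) = 0.009559
DIC = [CO2*]/α₀ = 1.927×10^-5 / 0.009559 = 2.016 mmol/kg
CA = (α₁ + 2α₂)·DIC = (0.9342 + 2×0.05629) × 2.016 = 2.11 mmol/kg

CA = 2.11 mmol/kg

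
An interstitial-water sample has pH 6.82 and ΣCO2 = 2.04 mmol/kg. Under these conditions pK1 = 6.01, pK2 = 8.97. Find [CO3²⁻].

[CO3²⁻] = 12.4 μmol/kg

α₂ = 1 / (1 + [H⁺]/K2 + [H⁺]²/(K1K2)) = 1 / (1 + 10^+2.15 + 10^+1.34)
   = 1 / (1 + 141.25 + 21.878) = 1/164.13 = 0.006093
[CO3²⁻] = α₂ × DIC = 0.006093 × 2.04 = 0.0124 mmol/kg = 12.4 μmol/kg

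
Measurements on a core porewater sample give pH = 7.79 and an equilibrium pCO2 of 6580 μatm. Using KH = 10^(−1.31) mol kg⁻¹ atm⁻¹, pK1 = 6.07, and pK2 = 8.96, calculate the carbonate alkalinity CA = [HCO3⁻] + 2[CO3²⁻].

[CO2*] = KH · pCO2 = 10^(−1.31) × 6580×10^-6 = 3.223×10^-4 mol/kg
α₀ = 1/(1 + K1/[H⁺] + K1K2/[H⁺]²) = 1/(1 + 10^+1.72 + 10^+0.55) = 0.01753
DIC = [CO2*]/α₀ = 3.223×10^-4 / 0.01753 = 18.38 mmol/kg
CA = (α₁ + 2α₂)·DIC = (0.9202 + 2×0.06222) × 18.38 = 19.2 mmol/kg

CA = 19.2 mmol/kg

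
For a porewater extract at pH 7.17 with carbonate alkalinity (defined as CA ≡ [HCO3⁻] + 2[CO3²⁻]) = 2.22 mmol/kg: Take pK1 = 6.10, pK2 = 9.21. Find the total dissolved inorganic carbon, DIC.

DIC = 2.39 mmol/kg

CA = [HCO3⁻] + 2[CO3²⁻] = (α₁ + 2α₂)·DIC
At pH 7.17: [H⁺]/K1 = 10^-1.07 = 0.085114, K2/[H⁺] = 10^-2.04 = 0.0091201
α₁ = 1/(1 + 0.085114 + 0.0091201) = 1/1.0942 = 0.9139; α₂ = α₁·K2/[H⁺] = 0.008335
α₁ + 2α₂ = 0.9306
DIC = CA / (α₁ + 2α₂) = 2.22 / 0.9306 = 2.39 mmol/kg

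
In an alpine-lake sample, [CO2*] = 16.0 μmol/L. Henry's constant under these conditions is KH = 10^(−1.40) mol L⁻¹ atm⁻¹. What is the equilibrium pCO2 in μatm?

pCO2 = 402 μatm

KH = 10^(−1.40) = 3.981×10^-2 mol L⁻¹ atm⁻¹
pCO2 = [CO2*]/KH = 16.0×10^-6 / 3.981×10^-2 = 4.02×10^-4 atm = 402 μatm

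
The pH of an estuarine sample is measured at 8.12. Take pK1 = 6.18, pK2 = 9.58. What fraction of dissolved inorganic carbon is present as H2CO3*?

α₀ = 1 / (1 + K1/[H⁺] + K1K2/[H⁺]²) = 1 / (1 + 10^+1.94 + 10^+0.48)
   = 1 / (1 + 87.096 + 3.0200) = 1/91.116 = 0.01097

α₀ = 0.0110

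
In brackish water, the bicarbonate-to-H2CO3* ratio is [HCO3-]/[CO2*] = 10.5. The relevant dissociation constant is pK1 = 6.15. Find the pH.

pH = 7.17

From K1 = [H⁺][HCO3-]/[CO2*]:  pH = pK1 + log₁₀([HCO3-]/[CO2*])
log₁₀(10.5) = +1.021
pH = 6.15 + (+1.021) = 7.17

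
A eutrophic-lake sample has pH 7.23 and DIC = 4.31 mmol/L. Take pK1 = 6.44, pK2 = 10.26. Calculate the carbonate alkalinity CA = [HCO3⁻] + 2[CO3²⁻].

CA = 3.71 mmol/L

CA = [HCO3⁻] + 2[CO3²⁻] = (α₁ + 2α₂)·DIC
At pH 7.23: [H⁺]/K1 = 10^-0.79 = 0.16218, K2/[H⁺] = 10^-3.03 = 0.00093325
α₁ = 1/(1 + 0.16218 + 0.00093325) = 1/1.1631 = 0.8598; α₂ = α₁·K2/[H⁺] = 0.0008024
α₁ + 2α₂ = 0.8614
CA = 0.8614 × 4.31 = 3.71 mmol/L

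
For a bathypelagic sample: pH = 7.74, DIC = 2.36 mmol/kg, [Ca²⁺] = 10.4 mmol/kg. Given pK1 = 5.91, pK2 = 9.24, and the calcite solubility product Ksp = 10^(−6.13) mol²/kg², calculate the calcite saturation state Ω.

α₂ = 1 / (1 + [H⁺]/K2 + [H⁺]²/(K1K2)) = 1 / (1 + 10^+1.50 + 10^-0.33)
   = 1 / (1 + 31.623 + 0.46774) = 1/33.091 = 0.03022
[CO3²⁻] = α₂ × DIC = 0.03022 × 2.36 = 0.07132 mmol/kg
Ksp = 10^(−6.13) = 7.413×10^-7
Ω = [Ca²⁺][CO3²⁻]/Ksp = (10.4×10^-3)(7.132×10^-5) / 7.413×10^-7 = 1.00

Ω = 1.00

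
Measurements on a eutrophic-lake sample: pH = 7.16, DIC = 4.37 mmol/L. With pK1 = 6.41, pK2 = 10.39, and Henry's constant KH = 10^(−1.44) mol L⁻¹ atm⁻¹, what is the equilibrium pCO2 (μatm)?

pCO2 = 1.82×10^4 μatm

α₀ = 1 / (1 + K1/[H⁺] + K1K2/[H⁺]²) = 1 / (1 + 10^+0.75 + 10^-2.48)
   = 1 / (1 + 5.6234 + 0.0033113) = 1/6.6267 = 0.1509
[CO2*] = α₀ × DIC = 0.1509 × 4.37 = 0.6595 mmol/L
pCO2 = [CO2*]/KH = 6.595×10^-4 / 3.631×10^-2 = 1.82×10^4 μatm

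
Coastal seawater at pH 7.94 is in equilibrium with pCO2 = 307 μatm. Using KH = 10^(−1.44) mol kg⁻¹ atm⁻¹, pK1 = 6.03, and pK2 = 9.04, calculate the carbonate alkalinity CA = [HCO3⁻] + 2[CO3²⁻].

CA = 1.05 mmol/kg

[CO2*] = KH · pCO2 = 10^(−1.44) × 307×10^-6 = 1.115×10^-5 mol/kg
α₀ = 1/(1 + K1/[H⁺] + K1K2/[H⁺]²) = 1/(1 + 10^+1.91 + 10^+0.81) = 0.01127
DIC = [CO2*]/α₀ = 1.115×10^-5 / 0.01127 = 0.9891 mmol/kg
CA = (α₁ + 2α₂)·DIC = (0.9160 + 2×0.07276) × 0.9891 = 1.05 mmol/kg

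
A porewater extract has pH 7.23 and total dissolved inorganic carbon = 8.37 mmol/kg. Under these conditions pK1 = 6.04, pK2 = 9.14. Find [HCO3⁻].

α₁ = 1 / (1 + [H⁺]/K1 + K2/[H⁺]) = 1 / (1 + 10^-1.19 + 10^-1.91)
   = 1 / (1 + 0.064565 + 0.012303) = 1/1.0769 = 0.9286
[HCO3⁻] = α₁ × DIC = 0.9286 × 8.37 = 7.77 mmol/kg

[HCO3⁻] = 7.77 mmol/kg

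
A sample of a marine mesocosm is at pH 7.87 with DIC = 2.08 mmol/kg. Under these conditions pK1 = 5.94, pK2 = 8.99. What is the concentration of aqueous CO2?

α₀ = 1 / (1 + K1/[H⁺] + K1K2/[H⁺]²) = 1 / (1 + 10^+1.93 + 10^+0.81)
   = 1 / (1 + 85.114 + 6.4565) = 1/92.570 = 0.01080
[CO2*] = α₀ × DIC = 0.01080 × 2.08 = 0.0225 mmol/kg

[CO2*] = 0.0225 mmol/kg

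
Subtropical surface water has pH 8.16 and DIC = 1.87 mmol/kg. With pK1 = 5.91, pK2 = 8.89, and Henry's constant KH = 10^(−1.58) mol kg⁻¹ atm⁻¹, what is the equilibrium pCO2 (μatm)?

pCO2 = 335 μatm

α₀ = 1 / (1 + K1/[H⁺] + K1K2/[H⁺]²) = 1 / (1 + 10^+2.25 + 10^+1.52)
   = 1 / (1 + 177.83 + 33.113) = 1/211.94 = 0.004718
[CO2*] = α₀ × DIC = 0.004718 × 1.87 = 0.008823 mmol/kg = 8.823 μmol/kg
pCO2 = [CO2*]/KH = 8.823×10^-6 / 2.630×10^-2 = 335 μatm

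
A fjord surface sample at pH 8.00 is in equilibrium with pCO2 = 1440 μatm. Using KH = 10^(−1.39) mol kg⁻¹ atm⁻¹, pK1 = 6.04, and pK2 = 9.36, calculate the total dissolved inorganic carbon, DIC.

[CO2*] = KH · pCO2 = 10^(−1.39) × 1440×10^-6 = 5.866×10^-5 mol/kg
α₀ = 1/(1 + K1/[H⁺] + K1K2/[H⁺]²) = 1/(1 + 10^+1.96 + 10^+0.60) = 0.01040
DIC = [CO2*]/α₀ = 5.866×10^-5 / 0.01040 = 5.64 mmol/kg

DIC = 5.64 mmol/kg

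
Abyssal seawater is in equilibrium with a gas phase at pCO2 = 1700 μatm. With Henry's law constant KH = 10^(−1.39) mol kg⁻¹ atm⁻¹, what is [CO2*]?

KH = 10^(−1.39) = 4.074×10^-2 mol kg⁻¹ atm⁻¹
[CO2*] = KH · pCO2 = 4.074×10^-2 × 1700×10^-6 atm = 6.93×10^-5 mol/kg

[CO2*] = 69.3 μmol/kg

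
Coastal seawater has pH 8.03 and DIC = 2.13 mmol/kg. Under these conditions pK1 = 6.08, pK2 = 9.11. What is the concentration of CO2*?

[CO2*] = 0.0218 mmol/kg

α₀ = 1 / (1 + K1/[H⁺] + K1K2/[H⁺]²) = 1 / (1 + 10^+1.95 + 10^+0.87)
   = 1 / (1 + 89.125 + 7.4131) = 1/97.538 = 0.01025
[CO2*] = α₀ × DIC = 0.01025 × 2.13 = 0.0218 mmol/kg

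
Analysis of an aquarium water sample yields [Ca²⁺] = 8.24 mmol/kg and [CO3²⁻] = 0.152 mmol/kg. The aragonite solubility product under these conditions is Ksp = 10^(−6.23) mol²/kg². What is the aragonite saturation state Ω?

Ksp = 10^(−6.23) = 5.888×10^-7
Ω = [Ca²⁺][CO3²⁻]/Ksp = (8.24×10^-3)(0.152×10^-3) / 5.888×10^-7 = 2.13

Ω = 2.13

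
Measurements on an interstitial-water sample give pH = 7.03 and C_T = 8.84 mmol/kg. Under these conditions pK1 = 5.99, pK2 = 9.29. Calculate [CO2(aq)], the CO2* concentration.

[CO2*] = 0.735 mmol/kg

α₀ = 1 / (1 + K1/[H⁺] + K1K2/[H⁺]²) = 1 / (1 + 10^+1.04 + 10^-1.22)
   = 1 / (1 + 10.965 + 0.060256) = 1/12.025 = 0.08316
[CO2*] = α₀ × DIC = 0.08316 × 8.84 = 0.735 mmol/kg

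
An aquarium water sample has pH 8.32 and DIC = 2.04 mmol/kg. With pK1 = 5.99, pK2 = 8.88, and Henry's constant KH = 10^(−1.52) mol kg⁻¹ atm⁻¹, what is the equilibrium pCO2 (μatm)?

pCO2 = 247 μatm

α₀ = 1 / (1 + K1/[H⁺] + K1K2/[H⁺]²) = 1 / (1 + 10^+2.33 + 10^+1.77)
   = 1 / (1 + 213.80 + 58.884) = 1/273.68 = 0.003654
[CO2*] = α₀ × DIC = 0.003654 × 2.04 = 0.007454 mmol/kg = 7.454 μmol/kg
pCO2 = [CO2*]/KH = 7.454×10^-6 / 3.020×10^-2 = 247 μatm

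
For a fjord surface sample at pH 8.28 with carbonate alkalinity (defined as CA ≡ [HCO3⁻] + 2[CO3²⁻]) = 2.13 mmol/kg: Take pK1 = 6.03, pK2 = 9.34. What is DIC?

CA = [HCO3⁻] + 2[CO3²⁻] = (α₁ + 2α₂)·DIC
At pH 8.28: [H⁺]/K1 = 10^-2.25 = 0.0056234, K2/[H⁺] = 10^-1.06 = 0.087096
α₁ = 1/(1 + 0.0056234 + 0.087096) = 1/1.0927 = 0.9151; α₂ = α₁·K2/[H⁺] = 0.07971
α₁ + 2α₂ = 1.0746
DIC = CA / (α₁ + 2α₂) = 2.13 / 1.0746 = 1.98 mmol/kg

DIC = 1.98 mmol/kg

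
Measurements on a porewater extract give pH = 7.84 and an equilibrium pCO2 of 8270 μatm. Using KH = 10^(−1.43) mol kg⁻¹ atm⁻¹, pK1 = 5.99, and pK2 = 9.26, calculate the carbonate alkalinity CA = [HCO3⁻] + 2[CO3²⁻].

CA = 23.4 mmol/kg

[CO2*] = KH · pCO2 = 10^(−1.43) × 8270×10^-6 = 3.073×10^-4 mol/kg
α₀ = 1/(1 + K1/[H⁺] + K1K2/[H⁺]²) = 1/(1 + 10^+1.85 + 10^+0.43) = 0.01343
DIC = [CO2*]/α₀ = 3.073×10^-4 / 0.01343 = 22.89 mmol/kg
CA = (α₁ + 2α₂)·DIC = (0.9504 + 2×0.03613) × 22.89 = 23.4 mmol/kg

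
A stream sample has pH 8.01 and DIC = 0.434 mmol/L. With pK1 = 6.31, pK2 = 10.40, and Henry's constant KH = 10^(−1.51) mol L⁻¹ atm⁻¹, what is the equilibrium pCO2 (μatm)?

α₀ = 1 / (1 + K1/[H⁺] + K1K2/[H⁺]²) = 1 / (1 + 10^+1.70 + 10^-0.69)
   = 1 / (1 + 50.119 + 0.20417) = 1/51.323 = 0.01948
[CO2*] = α₀ × DIC = 0.01948 × 0.434 = 0.008456 mmol/L = 8.456 μmol/L
pCO2 = [CO2*]/KH = 8.456×10^-6 / 3.090×10^-2 = 274 μatm

pCO2 = 274 μatm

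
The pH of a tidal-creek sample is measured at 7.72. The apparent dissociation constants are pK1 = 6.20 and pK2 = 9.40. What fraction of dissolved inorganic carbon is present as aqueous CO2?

α₀ = 1 / (1 + K1/[H⁺] + K1K2/[H⁺]²) = 1 / (1 + 10^+1.52 + 10^-0.16)
   = 1 / (1 + 33.113 + 0.69183) = 1/34.805 = 0.02873

α₀ = 0.0287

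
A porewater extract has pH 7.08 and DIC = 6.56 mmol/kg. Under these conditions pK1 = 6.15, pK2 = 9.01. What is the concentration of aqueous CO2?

[CO2*] = 0.683 mmol/kg

α₀ = 1 / (1 + K1/[H⁺] + K1K2/[H⁺]²) = 1 / (1 + 10^+0.93 + 10^-1.00)
   = 1 / (1 + 8.5114 + 0.10000) = 1/9.6114 = 0.1040
[CO2*] = α₀ × DIC = 0.1040 × 6.56 = 0.683 mmol/kg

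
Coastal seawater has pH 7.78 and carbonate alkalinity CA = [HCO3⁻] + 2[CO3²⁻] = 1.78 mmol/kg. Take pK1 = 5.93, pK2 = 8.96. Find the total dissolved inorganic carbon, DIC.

DIC = 1.70 mmol/kg

CA = [HCO3⁻] + 2[CO3²⁻] = (α₁ + 2α₂)·DIC
At pH 7.78: [H⁺]/K1 = 10^-1.85 = 0.014125, K2/[H⁺] = 10^-1.18 = 0.066069
α₁ = 1/(1 + 0.014125 + 0.066069) = 1/1.0802 = 0.9258; α₂ = α₁·K2/[H⁺] = 0.06116
α₁ + 2α₂ = 1.0481
DIC = CA / (α₁ + 2α₂) = 1.78 / 1.0481 = 1.70 mmol/kg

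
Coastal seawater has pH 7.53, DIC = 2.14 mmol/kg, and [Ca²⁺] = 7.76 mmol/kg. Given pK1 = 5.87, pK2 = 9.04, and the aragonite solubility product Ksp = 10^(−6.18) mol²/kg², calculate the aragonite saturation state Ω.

α₂ = 1 / (1 + [H⁺]/K2 + [H⁺]²/(K1K2)) = 1 / (1 + 10^+1.51 + 10^-0.15)
   = 1 / (1 + 32.359 + 0.70795) = 1/34.067 = 0.02935
[CO3²⁻] = α₂ × DIC = 0.02935 × 2.14 = 0.06282 mmol/kg
Ksp = 10^(−6.18) = 6.607×10^-7
Ω = [Ca²⁺][CO3²⁻]/Ksp = (7.76×10^-3)(6.282×10^-5) / 6.607×10^-7 = 0.738

Ω = 0.738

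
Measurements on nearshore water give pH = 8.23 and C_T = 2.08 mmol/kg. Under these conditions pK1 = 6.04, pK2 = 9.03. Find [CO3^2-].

α₂ = 1 / (1 + [H⁺]/K2 + [H⁺]²/(K1K2)) = 1 / (1 + 10^+0.80 + 10^-1.39)
   = 1 / (1 + 6.3096 + 0.040738) = 1/7.3503 = 0.1360
[CO3²⁻] = α₂ × DIC = 0.1360 × 2.08 = 0.283 mmol/kg

[CO3²⁻] = 0.283 mmol/kg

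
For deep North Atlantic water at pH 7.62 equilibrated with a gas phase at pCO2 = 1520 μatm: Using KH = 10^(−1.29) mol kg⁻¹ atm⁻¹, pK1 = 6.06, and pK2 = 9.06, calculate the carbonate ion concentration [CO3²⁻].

[CO2*] = KH · pCO2 = 10^(−1.29) × 1520×10^-6 = 7.795×10^-5 mol/kg
α₀ = 1/(1 + K1/[H⁺] + K1K2/[H⁺]²) = 1/(1 + 10^+1.56 + 10^+0.12) = 0.02589
DIC = [CO2*]/α₀ = 7.795×10^-5 / 0.02589 = 3.011 mmol/kg
[CO3²⁻] = α₂·DIC; α₂ = 0.03413, so [CO3²⁻] = 0.03413 × 3.011 = 0.103 mmol/kg

[CO3²⁻] = 0.103 mmol/kg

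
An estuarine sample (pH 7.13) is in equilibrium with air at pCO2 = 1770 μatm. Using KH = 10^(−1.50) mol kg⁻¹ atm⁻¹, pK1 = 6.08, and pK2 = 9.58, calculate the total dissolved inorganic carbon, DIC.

[CO2*] = KH · pCO2 = 10^(−1.50) × 1770×10^-6 = 5.597×10^-5 mol/kg
α₀ = 1/(1 + K1/[H⁺] + K1K2/[H⁺]²) = 1/(1 + 10^+1.05 + 10^-1.40) = 0.08157
DIC = [CO2*]/α₀ = 5.597×10^-5 / 0.08157 = 0.686 mmol/kg

DIC = 0.686 mmol/kg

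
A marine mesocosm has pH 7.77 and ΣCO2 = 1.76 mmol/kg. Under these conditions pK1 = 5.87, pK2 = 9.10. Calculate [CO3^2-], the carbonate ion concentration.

[CO3²⁻] = 0.0777 mmol/kg

α₂ = 1 / (1 + [H⁺]/K2 + [H⁺]²/(K1K2)) = 1 / (1 + 10^+1.33 + 10^-0.57)
   = 1 / (1 + 21.380 + 0.26915) = 1/22.649 = 0.04415
[CO3²⁻] = α₂ × DIC = 0.04415 × 1.76 = 0.0777 mmol/kg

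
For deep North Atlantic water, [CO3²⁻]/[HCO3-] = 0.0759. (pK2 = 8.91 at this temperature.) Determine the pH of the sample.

pH = 7.79

From K2 = [H⁺][CO3²⁻]/[HCO3-]:  pH = pK2 + log₁₀([CO3²⁻]/[HCO3-])
log₁₀(0.0759) = -1.120
pH = 8.91 + (-1.120) = 7.79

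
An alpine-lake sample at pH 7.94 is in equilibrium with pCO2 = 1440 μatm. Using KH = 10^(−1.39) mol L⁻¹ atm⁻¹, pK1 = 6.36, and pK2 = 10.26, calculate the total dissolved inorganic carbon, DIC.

[CO2*] = KH · pCO2 = 10^(−1.39) × 1440×10^-6 = 5.866×10^-5 mol/L
α₀ = 1/(1 + K1/[H⁺] + K1K2/[H⁺]²) = 1/(1 + 10^+1.58 + 10^-0.74) = 0.02551
DIC = [CO2*]/α₀ = 5.866×10^-5 / 0.02551 = 2.30 mmol/L

DIC = 2.30 mmol/L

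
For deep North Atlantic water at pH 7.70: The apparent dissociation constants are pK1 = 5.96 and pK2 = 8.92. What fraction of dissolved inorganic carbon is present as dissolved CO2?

α₀ = 0.0169

α₀ = 1 / (1 + K1/[H⁺] + K1K2/[H⁺]²) = 1 / (1 + 10^+1.74 + 10^+0.52)
   = 1 / (1 + 54.954 + 3.3113) = 1/59.265 = 0.01687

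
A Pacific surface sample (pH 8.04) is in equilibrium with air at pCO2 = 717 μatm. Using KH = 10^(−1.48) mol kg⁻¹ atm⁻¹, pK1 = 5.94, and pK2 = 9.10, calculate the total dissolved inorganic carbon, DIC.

DIC = 3.27 mmol/kg

[CO2*] = KH · pCO2 = 10^(−1.48) × 717×10^-6 = 2.374×10^-5 mol/kg
α₀ = 1/(1 + K1/[H⁺] + K1K2/[H⁺]²) = 1/(1 + 10^+2.10 + 10^+1.04) = 0.007254
DIC = [CO2*]/α₀ = 2.374×10^-5 / 0.007254 = 3.27 mmol/kg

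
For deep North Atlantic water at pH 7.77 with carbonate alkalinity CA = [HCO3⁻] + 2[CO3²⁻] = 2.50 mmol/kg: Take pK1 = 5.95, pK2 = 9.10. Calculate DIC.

CA = [HCO3⁻] + 2[CO3²⁻] = (α₁ + 2α₂)·DIC
At pH 7.77: [H⁺]/K1 = 10^-1.82 = 0.015136, K2/[H⁺] = 10^-1.33 = 0.046774
α₁ = 1/(1 + 0.015136 + 0.046774) = 1/1.0619 = 0.9417; α₂ = α₁·K2/[H⁺] = 0.04405
α₁ + 2α₂ = 1.0298
DIC = CA / (α₁ + 2α₂) = 2.50 / 1.0298 = 2.43 mmol/kg

DIC = 2.43 mmol/kg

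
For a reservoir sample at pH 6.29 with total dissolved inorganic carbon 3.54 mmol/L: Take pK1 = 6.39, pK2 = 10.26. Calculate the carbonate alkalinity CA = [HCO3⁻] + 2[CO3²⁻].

CA = 1.57 mmol/L

CA = [HCO3⁻] + 2[CO3²⁻] = (α₁ + 2α₂)·DIC
At pH 6.29: [H⁺]/K1 = 10^0.10 = 1.2589, K2/[H⁺] = 10^-3.97 = 0.00010715
α₁ = 1/(1 + 1.2589 + 0.00010715) = 1/2.2590 = 0.4427; α₂ = α₁·K2/[H⁺] = 4.743×10^-5
α₁ + 2α₂ = 0.4428
CA = 0.4428 × 3.54 = 1.57 mmol/L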